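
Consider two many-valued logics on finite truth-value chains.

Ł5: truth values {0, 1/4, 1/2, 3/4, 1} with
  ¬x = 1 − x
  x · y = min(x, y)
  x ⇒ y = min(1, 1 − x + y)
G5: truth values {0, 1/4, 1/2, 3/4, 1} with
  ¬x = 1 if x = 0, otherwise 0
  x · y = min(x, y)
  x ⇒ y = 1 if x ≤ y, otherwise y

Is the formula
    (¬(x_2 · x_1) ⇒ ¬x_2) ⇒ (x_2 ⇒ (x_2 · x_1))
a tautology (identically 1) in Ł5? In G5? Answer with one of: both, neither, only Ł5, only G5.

In Ł5: every assignment gives 1 — tautology.
In G5: at x_1 = 1/4, x_2 = 1/2 the value is 1/4 — not a tautology.

only Ł5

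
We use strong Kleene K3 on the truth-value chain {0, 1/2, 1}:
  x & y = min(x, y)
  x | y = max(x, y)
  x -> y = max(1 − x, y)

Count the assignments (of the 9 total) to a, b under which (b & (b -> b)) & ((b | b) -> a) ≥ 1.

1

a = 0, b = 0 ↦ 0  <
a = 0, b = 1/2 ↦ 1/2  <
a = 0, b = 1 ↦ 0  <
a = 1/2, b = 0 ↦ 0  <
a = 1/2, b = 1/2 ↦ 1/2  <
a = 1/2, b = 1 ↦ 1/2  <
a = 1, b = 0 ↦ 0  <
a = 1, b = 1/2 ↦ 1/2  <
a = 1, b = 1 ↦ 1  ≥
So 1 of the 9 assignments meets the threshold.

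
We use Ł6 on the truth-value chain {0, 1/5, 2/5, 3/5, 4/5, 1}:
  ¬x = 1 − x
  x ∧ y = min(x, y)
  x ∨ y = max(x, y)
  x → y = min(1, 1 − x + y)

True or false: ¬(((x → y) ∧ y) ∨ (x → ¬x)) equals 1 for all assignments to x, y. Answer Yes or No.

No

Counterexample: take x = 0, y = 0.
x → y = 0 → 0 = 1
(x → y) ∧ y = 1 ∧ 0 = 0
¬x = ¬0 = 1
x → ¬x = 0 → 1 = 1
((x → y) ∧ y) ∨ (x → ¬x) = 0 ∨ 1 = 1
¬(((x → y) ∧ y) ∨ (x → ¬x)) = ¬1 = 0
This gives 0 ≠ 1.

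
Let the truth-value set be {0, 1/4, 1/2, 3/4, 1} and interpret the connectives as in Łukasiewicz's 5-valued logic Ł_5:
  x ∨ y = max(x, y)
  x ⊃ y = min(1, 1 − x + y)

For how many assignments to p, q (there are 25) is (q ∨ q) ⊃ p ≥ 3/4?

19

value 1: 15 assignments (counts)
value 3/4: 4 assignments (counts)
value 1/2: 3 assignments
value 1/4: 2 assignments
value 0: 1 assignment
So 19 of the 25 assignments meet the threshold.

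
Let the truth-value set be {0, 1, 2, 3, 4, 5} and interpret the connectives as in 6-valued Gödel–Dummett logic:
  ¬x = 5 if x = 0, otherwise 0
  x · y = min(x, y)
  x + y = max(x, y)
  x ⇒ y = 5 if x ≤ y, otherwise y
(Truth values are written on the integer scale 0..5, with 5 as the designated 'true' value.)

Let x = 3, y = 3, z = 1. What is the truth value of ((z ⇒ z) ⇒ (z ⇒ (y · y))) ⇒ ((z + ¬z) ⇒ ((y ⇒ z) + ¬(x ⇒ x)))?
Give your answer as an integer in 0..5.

5

z ⇒ z = 1 ⇒ 1 = 5
y · y = 3 · 3 = 3
z ⇒ (y · y) = 1 ⇒ 3 = 5
(z ⇒ z) ⇒ (z ⇒ (y · y)) = 5 ⇒ 5 = 5
¬z = ¬1 = 0
z + ¬z = 1 + 0 = 1
y ⇒ z = 3 ⇒ 1 = 1
x ⇒ x = 3 ⇒ 3 = 5
¬(x ⇒ x) = ¬5 = 0
(y ⇒ z) + ¬(x ⇒ x) = 1 + 0 = 1
(z + ¬z) ⇒ ((y ⇒ z) + ¬(x ⇒ x)) = 1 ⇒ 1 = 5
((z ⇒ z) ⇒ (z ⇒ (y · y))) ⇒ ((z + ¬z) ⇒ ((y ⇒ z) + ¬(x ⇒ x))) = 5 ⇒ 5 = 5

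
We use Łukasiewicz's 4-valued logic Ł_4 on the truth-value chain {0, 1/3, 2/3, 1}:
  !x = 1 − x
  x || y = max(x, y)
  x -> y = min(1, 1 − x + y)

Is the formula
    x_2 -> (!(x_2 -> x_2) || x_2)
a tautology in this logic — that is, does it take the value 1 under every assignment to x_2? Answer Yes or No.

x_2 = 0 ↦ 1
x_2 = 1/3 ↦ 1
x_2 = 2/3 ↦ 1
x_2 = 1 ↦ 1
Every assignment gives a value ≥ 1.

Yes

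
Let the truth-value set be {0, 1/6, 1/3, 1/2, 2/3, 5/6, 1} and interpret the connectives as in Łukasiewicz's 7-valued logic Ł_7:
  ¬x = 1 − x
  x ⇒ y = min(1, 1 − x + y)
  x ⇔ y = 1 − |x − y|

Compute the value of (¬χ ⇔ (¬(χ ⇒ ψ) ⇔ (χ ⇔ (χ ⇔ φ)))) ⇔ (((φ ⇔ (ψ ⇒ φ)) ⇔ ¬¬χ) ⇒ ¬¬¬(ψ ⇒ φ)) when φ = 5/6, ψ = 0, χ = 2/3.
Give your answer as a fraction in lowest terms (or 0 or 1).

¬χ = ¬2/3 = 1/3
χ ⇒ ψ = 2/3 ⇒ 0 = 1/3
¬(χ ⇒ ψ) = ¬1/3 = 2/3
χ ⇔ φ = 2/3 ⇔ 5/6 = 5/6
χ ⇔ (χ ⇔ φ) = 2/3 ⇔ 5/6 = 5/6
¬(χ ⇒ ψ) ⇔ (χ ⇔ (χ ⇔ φ)) = 2/3 ⇔ 5/6 = 5/6
¬χ ⇔ (¬(χ ⇒ ψ) ⇔ (χ ⇔ (χ ⇔ φ))) = 1/3 ⇔ 5/6 = 1/2
ψ ⇒ φ = 0 ⇒ 5/6 = 1
φ ⇔ (ψ ⇒ φ) = 5/6 ⇔ 1 = 5/6
¬χ = ¬2/3 = 1/3
¬¬χ = ¬1/3 = 2/3
(φ ⇔ (ψ ⇒ φ)) ⇔ ¬¬χ = 5/6 ⇔ 2/3 = 5/6
ψ ⇒ φ = 0 ⇒ 5/6 = 1
¬(ψ ⇒ φ) = ¬1 = 0
¬¬(ψ ⇒ φ) = ¬0 = 1
¬¬¬(ψ ⇒ φ) = ¬1 = 0
((φ ⇔ (ψ ⇒ φ)) ⇔ ¬¬χ) ⇒ ¬¬¬(ψ ⇒ φ) = 5/6 ⇒ 0 = 1/6
(¬χ ⇔ (¬(χ ⇒ ψ) ⇔ (χ ⇔ (χ ⇔ φ)))) ⇔ (((φ ⇔ (ψ ⇒ φ)) ⇔ ¬¬χ) ⇒ ¬¬¬(ψ ⇒ φ)) = 1/2 ⇔ 1/6 = 2/3

2/3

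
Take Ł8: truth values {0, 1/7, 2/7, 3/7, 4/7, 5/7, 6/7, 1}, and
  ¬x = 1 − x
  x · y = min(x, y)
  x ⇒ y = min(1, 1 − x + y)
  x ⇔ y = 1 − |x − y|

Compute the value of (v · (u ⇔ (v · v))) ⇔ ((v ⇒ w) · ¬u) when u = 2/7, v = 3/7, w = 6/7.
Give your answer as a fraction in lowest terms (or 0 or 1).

v · v = 3/7 · 3/7 = 3/7
u ⇔ (v · v) = 2/7 ⇔ 3/7 = 6/7
v · (u ⇔ (v · v)) = 3/7 · 6/7 = 3/7
v ⇒ w = 3/7 ⇒ 6/7 = 1
¬u = ¬2/7 = 5/7
(v ⇒ w) · ¬u = 1 · 5/7 = 5/7
(v · (u ⇔ (v · v))) ⇔ ((v ⇒ w) · ¬u) = 3/7 ⇔ 5/7 = 5/7

5/7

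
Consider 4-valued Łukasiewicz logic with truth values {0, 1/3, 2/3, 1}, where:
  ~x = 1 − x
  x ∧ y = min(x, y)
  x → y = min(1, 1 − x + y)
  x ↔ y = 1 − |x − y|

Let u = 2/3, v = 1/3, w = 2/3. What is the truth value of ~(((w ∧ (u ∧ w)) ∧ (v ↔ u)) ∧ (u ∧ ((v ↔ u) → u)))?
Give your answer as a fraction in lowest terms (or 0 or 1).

1/3

u ∧ w = 2/3 ∧ 2/3 = 2/3
w ∧ (u ∧ w) = 2/3 ∧ 2/3 = 2/3
v ↔ u = 1/3 ↔ 2/3 = 2/3
(w ∧ (u ∧ w)) ∧ (v ↔ u) = 2/3 ∧ 2/3 = 2/3
v ↔ u = 1/3 ↔ 2/3 = 2/3
(v ↔ u) → u = 2/3 → 2/3 = 1
u ∧ ((v ↔ u) → u) = 2/3 ∧ 1 = 2/3
((w ∧ (u ∧ w)) ∧ (v ↔ u)) ∧ (u ∧ ((v ↔ u) → u)) = 2/3 ∧ 2/3 = 2/3
~(((w ∧ (u ∧ w)) ∧ (v ↔ u)) ∧ (u ∧ ((v ↔ u) → u))) = ~2/3 = 1/3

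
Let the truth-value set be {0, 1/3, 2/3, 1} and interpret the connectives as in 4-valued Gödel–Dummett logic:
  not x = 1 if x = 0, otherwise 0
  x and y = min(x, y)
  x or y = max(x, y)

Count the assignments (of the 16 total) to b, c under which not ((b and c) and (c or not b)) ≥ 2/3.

b = 0, c = 0 ↦ 1  ≥
b = 0, c = 1/3 ↦ 1  ≥
b = 0, c = 2/3 ↦ 1  ≥
b = 0, c = 1 ↦ 1  ≥
b = 1/3, c = 0 ↦ 1  ≥
b = 1/3, c = 1/3 ↦ 0  <
b = 1/3, c = 2/3 ↦ 0  <
b = 1/3, c = 1 ↦ 0  <
b = 2/3, c = 0 ↦ 1  ≥
b = 2/3, c = 1/3 ↦ 0  <
b = 2/3, c = 2/3 ↦ 0  <
b = 2/3, c = 1 ↦ 0  <
b = 1, c = 0 ↦ 1  ≥
b = 1, c = 1/3 ↦ 0  <
b = 1, c = 2/3 ↦ 0  <
b = 1, c = 1 ↦ 0  <
So 7 of the 16 assignments meet the threshold.

7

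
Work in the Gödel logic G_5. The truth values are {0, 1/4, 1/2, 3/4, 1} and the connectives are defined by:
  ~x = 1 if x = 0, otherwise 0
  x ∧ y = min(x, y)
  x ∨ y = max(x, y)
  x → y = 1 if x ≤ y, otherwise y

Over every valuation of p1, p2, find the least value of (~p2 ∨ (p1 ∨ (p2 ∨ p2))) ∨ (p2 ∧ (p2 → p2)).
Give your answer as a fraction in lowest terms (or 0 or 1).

1/4

Take p1 = 0, p2 = 1/4:
~p2 = ~1/4 = 0
p2 ∨ p2 = 1/4 ∨ 1/4 = 1/4
p1 ∨ (p2 ∨ p2) = 0 ∨ 1/4 = 1/4
~p2 ∨ (p1 ∨ (p2 ∨ p2)) = 0 ∨ 1/4 = 1/4
p2 → p2 = 1/4 → 1/4 = 1
p2 ∧ (p2 → p2) = 1/4 ∧ 1 = 1/4
(~p2 ∨ (p1 ∨ (p2 ∨ p2))) ∨ (p2 ∧ (p2 → p2)) = 1/4 ∨ 1/4 = 1/4
No assignment yields a value below 1/4, so this is the minimum.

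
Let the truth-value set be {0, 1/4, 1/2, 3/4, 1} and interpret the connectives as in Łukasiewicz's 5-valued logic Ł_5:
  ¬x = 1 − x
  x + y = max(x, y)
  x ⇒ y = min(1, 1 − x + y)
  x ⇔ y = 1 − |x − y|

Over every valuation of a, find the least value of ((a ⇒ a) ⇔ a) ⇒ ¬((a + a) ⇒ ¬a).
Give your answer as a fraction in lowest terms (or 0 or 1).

1/2

Take a = 1/2:
a ⇒ a = 1/2 ⇒ 1/2 = 1
(a ⇒ a) ⇔ a = 1 ⇔ 1/2 = 1/2
a + a = 1/2 + 1/2 = 1/2
¬a = ¬1/2 = 1/2
(a + a) ⇒ ¬a = 1/2 ⇒ 1/2 = 1
¬((a + a) ⇒ ¬a) = ¬1 = 0
((a ⇒ a) ⇔ a) ⇒ ¬((a + a) ⇒ ¬a) = 1/2 ⇒ 0 = 1/2
No assignment yields a value below 1/2, so this is the minimum.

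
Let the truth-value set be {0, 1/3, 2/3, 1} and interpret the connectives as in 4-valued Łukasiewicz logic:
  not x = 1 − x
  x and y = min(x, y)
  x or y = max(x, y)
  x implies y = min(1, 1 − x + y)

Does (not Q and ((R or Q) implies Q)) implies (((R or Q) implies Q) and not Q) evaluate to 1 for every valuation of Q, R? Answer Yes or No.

Q = 0, R = 0 ↦ 1
Q = 0, R = 1/3 ↦ 1
Q = 0, R = 2/3 ↦ 1
Q = 0, R = 1 ↦ 1
Q = 1/3, R = 0 ↦ 1
Q = 1/3, R = 1/3 ↦ 1
Q = 1/3, R = 2/3 ↦ 1
Q = 1/3, R = 1 ↦ 1
Q = 2/3, R = 0 ↦ 1
Q = 2/3, R = 1/3 ↦ 1
Q = 2/3, R = 2/3 ↦ 1
Q = 2/3, R = 1 ↦ 1
Q = 1, R = 0 ↦ 1
Q = 1, R = 1/3 ↦ 1
Q = 1, R = 2/3 ↦ 1
Q = 1, R = 1 ↦ 1
Every assignment gives a value ≥ 1.

Yes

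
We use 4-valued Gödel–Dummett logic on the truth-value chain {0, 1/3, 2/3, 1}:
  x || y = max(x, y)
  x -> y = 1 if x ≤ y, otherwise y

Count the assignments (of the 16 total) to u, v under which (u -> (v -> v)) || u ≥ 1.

u = 0, v = 0 ↦ 1  ≥
u = 0, v = 1/3 ↦ 1  ≥
u = 0, v = 2/3 ↦ 1  ≥
u = 0, v = 1 ↦ 1  ≥
u = 1/3, v = 0 ↦ 1  ≥
u = 1/3, v = 1/3 ↦ 1  ≥
u = 1/3, v = 2/3 ↦ 1  ≥
u = 1/3, v = 1 ↦ 1  ≥
u = 2/3, v = 0 ↦ 1  ≥
u = 2/3, v = 1/3 ↦ 1  ≥
u = 2/3, v = 2/3 ↦ 1  ≥
u = 2/3, v = 1 ↦ 1  ≥
u = 1, v = 0 ↦ 1  ≥
u = 1, v = 1/3 ↦ 1  ≥
u = 1, v = 2/3 ↦ 1  ≥
u = 1, v = 1 ↦ 1  ≥
So 16 of the 16 assignments meet the threshold.

16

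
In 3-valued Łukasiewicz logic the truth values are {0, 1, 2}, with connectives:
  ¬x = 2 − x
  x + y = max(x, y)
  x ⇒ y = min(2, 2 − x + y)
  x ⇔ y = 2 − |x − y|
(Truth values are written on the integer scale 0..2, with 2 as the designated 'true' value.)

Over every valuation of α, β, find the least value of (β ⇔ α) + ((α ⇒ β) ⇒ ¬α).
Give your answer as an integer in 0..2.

Take α = 1, β = 2:
β ⇔ α = 2 ⇔ 1 = 1
α ⇒ β = 1 ⇒ 2 = 2
¬α = ¬1 = 1
(α ⇒ β) ⇒ ¬α = 2 ⇒ 1 = 1
(β ⇔ α) + ((α ⇒ β) ⇒ ¬α) = 1 + 1 = 1
No assignment yields a value below 1, so this is the minimum.

1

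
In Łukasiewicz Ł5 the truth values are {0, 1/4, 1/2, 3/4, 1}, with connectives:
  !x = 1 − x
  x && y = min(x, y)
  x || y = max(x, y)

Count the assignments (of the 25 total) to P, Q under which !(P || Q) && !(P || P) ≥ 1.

1

value 1: 1 assignment (counts)
value 3/4: 3 assignments
value 1/2: 5 assignments
value 1/4: 7 assignments
value 0: 9 assignments
So 1 of the 25 assignments meets the threshold.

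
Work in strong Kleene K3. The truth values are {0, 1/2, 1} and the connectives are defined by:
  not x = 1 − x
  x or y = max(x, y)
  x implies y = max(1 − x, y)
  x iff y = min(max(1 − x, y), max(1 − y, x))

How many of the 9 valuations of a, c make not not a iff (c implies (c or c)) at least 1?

2

a = 0, c = 0 ↦ 0  <
a = 0, c = 1/2 ↦ 1/2  <
a = 0, c = 1 ↦ 0  <
a = 1/2, c = 0 ↦ 1/2  <
a = 1/2, c = 1/2 ↦ 1/2  <
a = 1/2, c = 1 ↦ 1/2  <
a = 1, c = 0 ↦ 1  ≥
a = 1, c = 1/2 ↦ 1/2  <
a = 1, c = 1 ↦ 1  ≥
So 2 of the 9 assignments meet the threshold.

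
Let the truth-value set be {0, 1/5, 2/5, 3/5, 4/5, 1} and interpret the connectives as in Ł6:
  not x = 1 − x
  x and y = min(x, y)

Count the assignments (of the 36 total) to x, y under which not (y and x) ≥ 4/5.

value 1: 11 assignments (counts)
value 4/5: 9 assignments (counts)
value 3/5: 7 assignments
value 2/5: 5 assignments
value 1/5: 3 assignments
value 0: 1 assignment
So 20 of the 36 assignments meet the threshold.

20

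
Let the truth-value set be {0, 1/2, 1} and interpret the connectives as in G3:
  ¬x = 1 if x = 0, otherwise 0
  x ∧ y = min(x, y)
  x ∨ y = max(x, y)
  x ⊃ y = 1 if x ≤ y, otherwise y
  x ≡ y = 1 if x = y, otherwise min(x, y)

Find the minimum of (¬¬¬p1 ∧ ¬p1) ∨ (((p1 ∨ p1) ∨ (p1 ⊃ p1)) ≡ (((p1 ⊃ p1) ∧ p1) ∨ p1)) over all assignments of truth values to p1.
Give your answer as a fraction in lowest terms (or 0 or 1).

1/2

Take p1 = 1/2:
¬p1 = ¬1/2 = 0
¬¬p1 = ¬0 = 1
¬¬¬p1 = ¬1 = 0
¬p1 = ¬1/2 = 0
¬¬¬p1 ∧ ¬p1 = 0 ∧ 0 = 0
p1 ∨ p1 = 1/2 ∨ 1/2 = 1/2
p1 ⊃ p1 = 1/2 ⊃ 1/2 = 1
(p1 ∨ p1) ∨ (p1 ⊃ p1) = 1/2 ∨ 1 = 1
p1 ⊃ p1 = 1/2 ⊃ 1/2 = 1
(p1 ⊃ p1) ∧ p1 = 1 ∧ 1/2 = 1/2
((p1 ⊃ p1) ∧ p1) ∨ p1 = 1/2 ∨ 1/2 = 1/2
((p1 ∨ p1) ∨ (p1 ⊃ p1)) ≡ (((p1 ⊃ p1) ∧ p1) ∨ p1) = 1 ≡ 1/2 = 1/2
(¬¬¬p1 ∧ ¬p1) ∨ (((p1 ∨ p1) ∨ (p1 ⊃ p1)) ≡ (((p1 ⊃ p1) ∧ p1) ∨ p1)) = 0 ∨ 1/2 = 1/2
No assignment yields a value below 1/2, so this is the minimum.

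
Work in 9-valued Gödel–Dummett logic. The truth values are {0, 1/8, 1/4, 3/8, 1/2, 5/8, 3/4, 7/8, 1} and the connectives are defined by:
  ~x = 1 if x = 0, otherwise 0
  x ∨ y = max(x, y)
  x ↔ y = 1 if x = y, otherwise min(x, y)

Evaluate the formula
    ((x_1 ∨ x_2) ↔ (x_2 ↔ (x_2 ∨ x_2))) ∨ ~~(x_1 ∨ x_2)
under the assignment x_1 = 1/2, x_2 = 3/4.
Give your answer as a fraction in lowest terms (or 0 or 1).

x_1 ∨ x_2 = 1/2 ∨ 3/4 = 3/4
x_2 ∨ x_2 = 3/4 ∨ 3/4 = 3/4
x_2 ↔ (x_2 ∨ x_2) = 3/4 ↔ 3/4 = 1
(x_1 ∨ x_2) ↔ (x_2 ↔ (x_2 ∨ x_2)) = 3/4 ↔ 1 = 3/4
x_1 ∨ x_2 = 1/2 ∨ 3/4 = 3/4
~(x_1 ∨ x_2) = ~3/4 = 0
~~(x_1 ∨ x_2) = ~0 = 1
((x_1 ∨ x_2) ↔ (x_2 ↔ (x_2 ∨ x_2))) ∨ ~~(x_1 ∨ x_2) = 3/4 ∨ 1 = 1

1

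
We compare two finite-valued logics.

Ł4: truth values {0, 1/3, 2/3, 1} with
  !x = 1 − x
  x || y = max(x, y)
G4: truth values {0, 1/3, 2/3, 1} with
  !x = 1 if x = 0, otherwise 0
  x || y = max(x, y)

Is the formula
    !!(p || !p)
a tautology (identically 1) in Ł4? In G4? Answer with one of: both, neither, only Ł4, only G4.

In Ł4: at p = 1/3 the value is 2/3 — not a tautology.
In G4: every assignment gives 1 — tautology.

only G4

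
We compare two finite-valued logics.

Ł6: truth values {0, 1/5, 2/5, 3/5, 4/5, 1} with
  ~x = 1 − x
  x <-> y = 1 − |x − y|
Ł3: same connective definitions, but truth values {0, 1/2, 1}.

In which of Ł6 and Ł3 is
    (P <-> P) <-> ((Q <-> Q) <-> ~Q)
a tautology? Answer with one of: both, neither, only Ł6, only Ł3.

In Ł6: at P = 0, Q = 1/5 the value is 4/5 — not a tautology.
In Ł3: at P = 0, Q = 1/2 the value is 1/2 — not a tautology.

neither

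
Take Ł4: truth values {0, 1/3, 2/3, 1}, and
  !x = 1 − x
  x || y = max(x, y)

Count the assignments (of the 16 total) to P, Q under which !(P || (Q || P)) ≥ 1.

P = 0, Q = 0 ↦ 1  ≥
P = 0, Q = 1/3 ↦ 2/3  <
P = 0, Q = 2/3 ↦ 1/3  <
P = 0, Q = 1 ↦ 0  <
P = 1/3, Q = 0 ↦ 2/3  <
P = 1/3, Q = 1/3 ↦ 2/3  <
P = 1/3, Q = 2/3 ↦ 1/3  <
P = 1/3, Q = 1 ↦ 0  <
P = 2/3, Q = 0 ↦ 1/3  <
P = 2/3, Q = 1/3 ↦ 1/3  <
P = 2/3, Q = 2/3 ↦ 1/3  <
P = 2/3, Q = 1 ↦ 0  <
P = 1, Q = 0 ↦ 0  <
P = 1, Q = 1/3 ↦ 0  <
P = 1, Q = 2/3 ↦ 0  <
P = 1, Q = 1 ↦ 0  <
So 1 of the 16 assignments meets the threshold.

1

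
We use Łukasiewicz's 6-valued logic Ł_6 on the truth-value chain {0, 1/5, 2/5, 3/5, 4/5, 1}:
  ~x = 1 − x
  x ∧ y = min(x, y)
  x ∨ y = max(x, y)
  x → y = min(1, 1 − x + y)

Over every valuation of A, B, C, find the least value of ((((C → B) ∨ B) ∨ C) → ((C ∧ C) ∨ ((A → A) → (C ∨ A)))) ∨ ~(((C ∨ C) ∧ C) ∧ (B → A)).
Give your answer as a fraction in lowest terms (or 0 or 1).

Take A = 0, B = 1/5, C = 2/5:
C → B = 2/5 → 1/5 = 4/5
(C → B) ∨ B = 4/5 ∨ 1/5 = 4/5
((C → B) ∨ B) ∨ C = 4/5 ∨ 2/5 = 4/5
C ∧ C = 2/5 ∧ 2/5 = 2/5
A → A = 0 → 0 = 1
C ∨ A = 2/5 ∨ 0 = 2/5
(A → A) → (C ∨ A) = 1 → 2/5 = 2/5
(C ∧ C) ∨ ((A → A) → (C ∨ A)) = 2/5 ∨ 2/5 = 2/5
(((C → B) ∨ B) ∨ C) → ((C ∧ C) ∨ ((A → A) → (C ∨ A))) = 4/5 → 2/5 = 3/5
C ∨ C = 2/5 ∨ 2/5 = 2/5
(C ∨ C) ∧ C = 2/5 ∧ 2/5 = 2/5
B → A = 1/5 → 0 = 4/5
((C ∨ C) ∧ C) ∧ (B → A) = 2/5 ∧ 4/5 = 2/5
~(((C ∨ C) ∧ C) ∧ (B → A)) = ~2/5 = 3/5
((((C → B) ∨ B) ∨ C) → ((C ∧ C) ∨ ((A → A) → (C ∨ A)))) ∨ ~(((C ∨ C) ∧ C) ∧ (B → A)) = 3/5 ∨ 3/5 = 3/5
No assignment yields a value below 3/5, so this is the minimum.

3/5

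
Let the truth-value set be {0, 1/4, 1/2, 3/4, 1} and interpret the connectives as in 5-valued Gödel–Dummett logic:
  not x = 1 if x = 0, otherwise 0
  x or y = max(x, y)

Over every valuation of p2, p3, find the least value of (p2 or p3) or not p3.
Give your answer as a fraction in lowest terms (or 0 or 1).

1/4

Take p2 = 0, p3 = 1/4:
p2 or p3 = 0 or 1/4 = 1/4
not p3 = not 1/4 = 0
(p2 or p3) or not p3 = 1/4 or 0 = 1/4
No assignment yields a value below 1/4, so this is the minimum.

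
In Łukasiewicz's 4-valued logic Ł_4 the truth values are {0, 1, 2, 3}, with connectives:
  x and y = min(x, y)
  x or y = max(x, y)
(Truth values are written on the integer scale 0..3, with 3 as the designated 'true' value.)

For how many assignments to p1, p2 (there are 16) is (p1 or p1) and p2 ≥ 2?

4

p1 = 0, p2 = 0 ↦ 0  <
p1 = 0, p2 = 1 ↦ 0  <
p1 = 0, p2 = 2 ↦ 0  <
p1 = 0, p2 = 3 ↦ 0  <
p1 = 1, p2 = 0 ↦ 0  <
p1 = 1, p2 = 1 ↦ 1  <
p1 = 1, p2 = 2 ↦ 1  <
p1 = 1, p2 = 3 ↦ 1  <
p1 = 2, p2 = 0 ↦ 0  <
p1 = 2, p2 = 1 ↦ 1  <
p1 = 2, p2 = 2 ↦ 2  ≥
p1 = 2, p2 = 3 ↦ 2  ≥
p1 = 3, p2 = 0 ↦ 0  <
p1 = 3, p2 = 1 ↦ 1  <
p1 = 3, p2 = 2 ↦ 2  ≥
p1 = 3, p2 = 3 ↦ 3  ≥
So 4 of the 16 assignments meet the threshold.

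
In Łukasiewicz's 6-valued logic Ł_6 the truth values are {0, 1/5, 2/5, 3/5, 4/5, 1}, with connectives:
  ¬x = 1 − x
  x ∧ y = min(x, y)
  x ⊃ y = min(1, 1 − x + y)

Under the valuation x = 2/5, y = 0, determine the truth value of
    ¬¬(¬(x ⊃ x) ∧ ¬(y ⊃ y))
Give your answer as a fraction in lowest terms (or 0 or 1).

x ⊃ x = 2/5 ⊃ 2/5 = 1
¬(x ⊃ x) = ¬1 = 0
y ⊃ y = 0 ⊃ 0 = 1
¬(y ⊃ y) = ¬1 = 0
¬(x ⊃ x) ∧ ¬(y ⊃ y) = 0 ∧ 0 = 0
¬(¬(x ⊃ x) ∧ ¬(y ⊃ y)) = ¬0 = 1
¬¬(¬(x ⊃ x) ∧ ¬(y ⊃ y)) = ¬1 = 0

0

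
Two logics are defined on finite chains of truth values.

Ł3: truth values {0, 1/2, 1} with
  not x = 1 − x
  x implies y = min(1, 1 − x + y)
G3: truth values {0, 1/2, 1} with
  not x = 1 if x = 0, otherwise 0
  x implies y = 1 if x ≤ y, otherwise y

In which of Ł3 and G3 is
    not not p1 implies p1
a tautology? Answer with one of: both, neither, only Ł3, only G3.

only Ł3

In Ł3: every assignment gives 1 — tautology.
In G3: at p1 = 1/2 the value is 1/2 — not a tautology.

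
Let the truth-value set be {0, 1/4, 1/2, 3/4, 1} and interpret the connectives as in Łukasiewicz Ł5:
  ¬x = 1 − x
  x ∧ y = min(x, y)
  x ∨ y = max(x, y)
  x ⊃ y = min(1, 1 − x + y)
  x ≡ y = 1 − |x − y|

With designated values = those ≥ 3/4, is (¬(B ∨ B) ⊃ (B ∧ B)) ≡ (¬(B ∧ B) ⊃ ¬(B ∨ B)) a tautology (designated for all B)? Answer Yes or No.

Counterexample: take B = 0.
B ∨ B = 0 ∨ 0 = 0
¬(B ∨ B) = ¬0 = 1
B ∧ B = 0 ∧ 0 = 0
¬(B ∨ B) ⊃ (B ∧ B) = 1 ⊃ 0 = 0
B ∧ B = 0 ∧ 0 = 0
¬(B ∧ B) = ¬0 = 1
B ∨ B = 0 ∨ 0 = 0
¬(B ∨ B) = ¬0 = 1
¬(B ∧ B) ⊃ ¬(B ∨ B) = 1 ⊃ 1 = 1
(¬(B ∨ B) ⊃ (B ∧ B)) ≡ (¬(B ∧ B) ⊃ ¬(B ∨ B)) = 0 ≡ 1 = 0
This gives 0, which is below 3/4.

No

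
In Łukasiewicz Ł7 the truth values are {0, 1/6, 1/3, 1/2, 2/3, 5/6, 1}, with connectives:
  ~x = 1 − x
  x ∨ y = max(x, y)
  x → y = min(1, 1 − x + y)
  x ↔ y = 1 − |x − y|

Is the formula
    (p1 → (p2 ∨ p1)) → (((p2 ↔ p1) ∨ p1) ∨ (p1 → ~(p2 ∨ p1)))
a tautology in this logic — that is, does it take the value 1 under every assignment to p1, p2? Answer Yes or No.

No

Counterexample: take p1 = 1/6, p2 = 1.
p2 ∨ p1 = 1 ∨ 1/6 = 1
p1 → (p2 ∨ p1) = 1/6 → 1 = 1
p2 ↔ p1 = 1 ↔ 1/6 = 1/6
(p2 ↔ p1) ∨ p1 = 1/6 ∨ 1/6 = 1/6
p2 ∨ p1 = 1 ∨ 1/6 = 1
~(p2 ∨ p1) = ~1 = 0
p1 → ~(p2 ∨ p1) = 1/6 → 0 = 5/6
((p2 ↔ p1) ∨ p1) ∨ (p1 → ~(p2 ∨ p1)) = 1/6 ∨ 5/6 = 5/6
(p1 → (p2 ∨ p1)) → (((p2 ↔ p1) ∨ p1) ∨ (p1 → ~(p2 ∨ p1))) = 1 → 5/6 = 5/6
This gives 5/6 ≠ 1.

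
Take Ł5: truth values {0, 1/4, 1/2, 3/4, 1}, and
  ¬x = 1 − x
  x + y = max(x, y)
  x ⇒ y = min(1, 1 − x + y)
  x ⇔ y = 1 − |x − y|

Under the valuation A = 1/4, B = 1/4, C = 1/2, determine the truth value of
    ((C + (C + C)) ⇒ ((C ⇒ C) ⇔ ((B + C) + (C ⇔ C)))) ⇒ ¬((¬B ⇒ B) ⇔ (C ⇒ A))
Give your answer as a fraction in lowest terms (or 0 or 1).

C + C = 1/2 + 1/2 = 1/2
C + (C + C) = 1/2 + 1/2 = 1/2
C ⇒ C = 1/2 ⇒ 1/2 = 1
B + C = 1/4 + 1/2 = 1/2
C ⇔ C = 1/2 ⇔ 1/2 = 1
(B + C) + (C ⇔ C) = 1/2 + 1 = 1
(C ⇒ C) ⇔ ((B + C) + (C ⇔ C)) = 1 ⇔ 1 = 1
(C + (C + C)) ⇒ ((C ⇒ C) ⇔ ((B + C) + (C ⇔ C))) = 1/2 ⇒ 1 = 1
¬B = ¬1/4 = 3/4
¬B ⇒ B = 3/4 ⇒ 1/4 = 1/2
C ⇒ A = 1/2 ⇒ 1/4 = 3/4
(¬B ⇒ B) ⇔ (C ⇒ A) = 1/2 ⇔ 3/4 = 3/4
¬((¬B ⇒ B) ⇔ (C ⇒ A)) = ¬3/4 = 1/4
((C + (C + C)) ⇒ ((C ⇒ C) ⇔ ((B + C) + (C ⇔ C)))) ⇒ ¬((¬B ⇒ B) ⇔ (C ⇒ A)) = 1 ⇒ 1/4 = 1/4

1/4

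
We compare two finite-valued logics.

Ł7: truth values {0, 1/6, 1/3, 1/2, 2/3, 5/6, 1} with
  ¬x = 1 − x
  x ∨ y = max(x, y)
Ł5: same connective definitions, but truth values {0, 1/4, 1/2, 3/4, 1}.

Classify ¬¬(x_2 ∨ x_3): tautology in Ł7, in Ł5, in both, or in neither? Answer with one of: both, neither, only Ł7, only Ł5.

In Ł7: at x_2 = 0, x_3 = 0 the value is 0 — not a tautology.
In Ł5: at x_2 = 0, x_3 = 0 the value is 0 — not a tautology.

neither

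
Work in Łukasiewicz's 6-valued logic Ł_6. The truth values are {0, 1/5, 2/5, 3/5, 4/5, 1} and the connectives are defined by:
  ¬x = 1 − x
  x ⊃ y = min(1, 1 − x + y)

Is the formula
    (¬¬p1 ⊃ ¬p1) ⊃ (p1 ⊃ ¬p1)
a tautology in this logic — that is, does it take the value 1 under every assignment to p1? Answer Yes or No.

p1 = 0 ↦ 1
p1 = 1/5 ↦ 1
p1 = 2/5 ↦ 1
p1 = 3/5 ↦ 1
p1 = 4/5 ↦ 1
p1 = 1 ↦ 1
Every assignment gives a value ≥ 1.

Yes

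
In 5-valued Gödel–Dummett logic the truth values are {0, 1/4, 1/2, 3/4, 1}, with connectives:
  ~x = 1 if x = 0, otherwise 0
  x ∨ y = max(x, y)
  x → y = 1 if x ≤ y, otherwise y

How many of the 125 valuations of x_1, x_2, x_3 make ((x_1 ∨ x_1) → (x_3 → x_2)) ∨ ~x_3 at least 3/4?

value 1: 95 assignments (counts)
value 3/4: 1 assignment (counts)
value 1/2: 4 assignments
value 1/4: 9 assignments
value 0: 16 assignments
So 96 of the 125 assignments meet the threshold.

96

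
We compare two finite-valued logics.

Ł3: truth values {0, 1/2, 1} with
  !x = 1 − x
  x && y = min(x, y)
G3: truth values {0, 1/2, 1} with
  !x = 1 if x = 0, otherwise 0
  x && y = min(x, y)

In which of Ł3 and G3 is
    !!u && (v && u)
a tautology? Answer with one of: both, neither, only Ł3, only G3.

neither

In Ł3: at u = 0, v = 0 the value is 0 — not a tautology.
In G3: at u = 0, v = 0 the value is 0 — not a tautology.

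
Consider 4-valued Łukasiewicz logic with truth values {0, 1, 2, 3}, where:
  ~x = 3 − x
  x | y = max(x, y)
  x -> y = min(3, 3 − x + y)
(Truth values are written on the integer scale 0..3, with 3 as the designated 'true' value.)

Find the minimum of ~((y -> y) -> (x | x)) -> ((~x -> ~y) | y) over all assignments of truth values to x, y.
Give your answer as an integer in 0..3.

2

Take x = 0, y = 1:
y -> y = 1 -> 1 = 3
x | x = 0 | 0 = 0
(y -> y) -> (x | x) = 3 -> 0 = 0
~((y -> y) -> (x | x)) = ~0 = 3
~x = ~0 = 3
~y = ~1 = 2
~x -> ~y = 3 -> 2 = 2
(~x -> ~y) | y = 2 | 1 = 2
~((y -> y) -> (x | x)) -> ((~x -> ~y) | y) = 3 -> 2 = 2
No assignment yields a value below 2, so this is the minimum.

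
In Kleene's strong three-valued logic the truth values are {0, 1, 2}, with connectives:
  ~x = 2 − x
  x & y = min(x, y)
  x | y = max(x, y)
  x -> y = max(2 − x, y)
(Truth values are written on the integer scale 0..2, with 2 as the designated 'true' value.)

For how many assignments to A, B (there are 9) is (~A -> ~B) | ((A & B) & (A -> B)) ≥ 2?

A = 0, B = 0 ↦ 2  ≥
A = 0, B = 1 ↦ 1  <
A = 0, B = 2 ↦ 0  <
A = 1, B = 0 ↦ 2  ≥
A = 1, B = 1 ↦ 1  <
A = 1, B = 2 ↦ 1  <
A = 2, B = 0 ↦ 2  ≥
A = 2, B = 1 ↦ 2  ≥
A = 2, B = 2 ↦ 2  ≥
So 5 of the 9 assignments meet the threshold.

5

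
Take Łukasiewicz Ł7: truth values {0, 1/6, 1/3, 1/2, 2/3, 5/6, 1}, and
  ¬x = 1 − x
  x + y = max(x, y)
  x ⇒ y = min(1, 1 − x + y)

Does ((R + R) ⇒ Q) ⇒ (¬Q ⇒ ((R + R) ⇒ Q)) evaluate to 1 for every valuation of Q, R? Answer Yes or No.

Yes

At Q = 0, R = 1/6, for instance:
R + R = 1/6 + 1/6 = 1/6
(R + R) ⇒ Q = 1/6 ⇒ 0 = 5/6
¬Q = ¬0 = 1
¬Q ⇒ ((R + R) ⇒ Q) = 1 ⇒ 5/6 = 5/6
((R + R) ⇒ Q) ⇒ (¬Q ⇒ ((R + R) ⇒ Q)) = 5/6 ⇒ 5/6 = 1
and checking the remaining 48 assignments likewise gives ≥ 1 in every case.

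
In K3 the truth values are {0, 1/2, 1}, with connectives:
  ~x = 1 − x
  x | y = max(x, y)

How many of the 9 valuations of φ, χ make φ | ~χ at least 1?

5

φ = 0, χ = 0 ↦ 1  ≥
φ = 0, χ = 1/2 ↦ 1/2  <
φ = 0, χ = 1 ↦ 0  <
φ = 1/2, χ = 0 ↦ 1  ≥
φ = 1/2, χ = 1/2 ↦ 1/2  <
φ = 1/2, χ = 1 ↦ 1/2  <
φ = 1, χ = 0 ↦ 1  ≥
φ = 1, χ = 1/2 ↦ 1  ≥
φ = 1, χ = 1 ↦ 1  ≥
So 5 of the 9 assignments meet the threshold.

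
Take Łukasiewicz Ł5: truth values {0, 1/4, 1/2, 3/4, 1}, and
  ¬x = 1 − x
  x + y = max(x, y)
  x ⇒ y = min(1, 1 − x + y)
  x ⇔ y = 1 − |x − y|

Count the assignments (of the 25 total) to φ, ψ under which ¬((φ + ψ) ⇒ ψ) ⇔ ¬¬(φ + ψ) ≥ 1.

5

value 1: 5 assignments (counts)
value 3/4: 5 assignments
value 1/2: 5 assignments
value 1/4: 5 assignments
value 0: 5 assignments
So 5 of the 25 assignments meet the threshold.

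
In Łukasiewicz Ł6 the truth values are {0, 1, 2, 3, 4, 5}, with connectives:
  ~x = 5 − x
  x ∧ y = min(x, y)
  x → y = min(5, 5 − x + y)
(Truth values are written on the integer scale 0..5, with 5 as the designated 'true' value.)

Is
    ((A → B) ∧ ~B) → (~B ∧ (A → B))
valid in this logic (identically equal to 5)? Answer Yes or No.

At A = 3, B = 0, for instance:
A → B = 3 → 0 = 2
~B = ~0 = 5
(A → B) ∧ ~B = 2 ∧ 5 = 2
~B ∧ (A → B) = 5 ∧ 2 = 2
((A → B) ∧ ~B) → (~B ∧ (A → B)) = 2 → 2 = 5
and checking the remaining 35 assignments likewise gives ≥ 5 in every case.

Yes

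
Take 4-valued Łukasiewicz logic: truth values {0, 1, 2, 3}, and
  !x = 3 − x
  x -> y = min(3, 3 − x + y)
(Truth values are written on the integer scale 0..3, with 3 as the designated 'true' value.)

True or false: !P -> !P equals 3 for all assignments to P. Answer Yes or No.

Yes

P = 0 ↦ 3
P = 1 ↦ 3
P = 2 ↦ 3
P = 3 ↦ 3
Every assignment gives a value ≥ 3.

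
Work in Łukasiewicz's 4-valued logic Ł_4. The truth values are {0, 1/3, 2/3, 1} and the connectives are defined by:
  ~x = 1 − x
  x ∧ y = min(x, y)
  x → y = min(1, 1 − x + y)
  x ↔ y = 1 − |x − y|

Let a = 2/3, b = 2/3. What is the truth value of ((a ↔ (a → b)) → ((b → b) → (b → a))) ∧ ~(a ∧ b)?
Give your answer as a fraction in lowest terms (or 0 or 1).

1/3

a → b = 2/3 → 2/3 = 1
a ↔ (a → b) = 2/3 ↔ 1 = 2/3
b → b = 2/3 → 2/3 = 1
b → a = 2/3 → 2/3 = 1
(b → b) → (b → a) = 1 → 1 = 1
(a ↔ (a → b)) → ((b → b) → (b → a)) = 2/3 → 1 = 1
a ∧ b = 2/3 ∧ 2/3 = 2/3
~(a ∧ b) = ~2/3 = 1/3
((a ↔ (a → b)) → ((b → b) → (b → a))) ∧ ~(a ∧ b) = 1 ∧ 1/3 = 1/3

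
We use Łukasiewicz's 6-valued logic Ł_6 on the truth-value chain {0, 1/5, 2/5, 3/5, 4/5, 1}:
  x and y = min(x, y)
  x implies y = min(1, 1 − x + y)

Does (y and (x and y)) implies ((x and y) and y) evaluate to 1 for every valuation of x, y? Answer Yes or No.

At x = 3/5, y = 1/5, for instance:
x and y = 3/5 and 1/5 = 1/5
y and (x and y) = 1/5 and 1/5 = 1/5
(x and y) and y = 1/5 and 1/5 = 1/5
(y and (x and y)) implies ((x and y) and y) = 1/5 implies 1/5 = 1
and checking the remaining 35 assignments likewise gives ≥ 1 in every case.

Yes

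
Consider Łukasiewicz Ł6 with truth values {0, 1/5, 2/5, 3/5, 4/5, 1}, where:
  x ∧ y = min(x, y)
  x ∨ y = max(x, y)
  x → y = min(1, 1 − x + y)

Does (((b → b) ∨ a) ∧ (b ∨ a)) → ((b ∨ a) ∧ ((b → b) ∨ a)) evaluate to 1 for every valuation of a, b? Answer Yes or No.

At a = 2/5, b = 3/5, for instance:
b → b = 3/5 → 3/5 = 1
(b → b) ∨ a = 1 ∨ 2/5 = 1
b ∨ a = 3/5 ∨ 2/5 = 3/5
((b → b) ∨ a) ∧ (b ∨ a) = 1 ∧ 3/5 = 3/5
(b ∨ a) ∧ ((b → b) ∨ a) = 3/5 ∧ 1 = 3/5
(((b → b) ∨ a) ∧ (b ∨ a)) → ((b ∨ a) ∧ ((b → b) ∨ a)) = 3/5 → 3/5 = 1
and checking the remaining 35 assignments likewise gives ≥ 1 in every case.

Yes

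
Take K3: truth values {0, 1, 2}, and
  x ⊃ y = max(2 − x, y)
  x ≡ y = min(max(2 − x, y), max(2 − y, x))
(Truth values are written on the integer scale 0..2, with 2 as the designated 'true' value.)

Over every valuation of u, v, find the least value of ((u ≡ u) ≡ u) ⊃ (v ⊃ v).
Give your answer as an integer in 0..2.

Take u = 1, v = 1:
u ≡ u = 1 ≡ 1 = 1
(u ≡ u) ≡ u = 1 ≡ 1 = 1
v ⊃ v = 1 ⊃ 1 = 1
((u ≡ u) ≡ u) ⊃ (v ⊃ v) = 1 ⊃ 1 = 1
No assignment yields a value below 1, so this is the minimum.

1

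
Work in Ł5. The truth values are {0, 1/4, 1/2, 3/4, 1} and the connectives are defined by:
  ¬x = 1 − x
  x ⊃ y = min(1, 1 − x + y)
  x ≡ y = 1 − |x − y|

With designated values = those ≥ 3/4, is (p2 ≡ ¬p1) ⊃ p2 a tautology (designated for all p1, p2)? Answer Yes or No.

Counterexample: take p1 = 1/2, p2 = 0.
¬p1 = ¬1/2 = 1/2
p2 ≡ ¬p1 = 0 ≡ 1/2 = 1/2
(p2 ≡ ¬p1) ⊃ p2 = 1/2 ⊃ 0 = 1/2
This gives 1/2, which is below 3/4.

No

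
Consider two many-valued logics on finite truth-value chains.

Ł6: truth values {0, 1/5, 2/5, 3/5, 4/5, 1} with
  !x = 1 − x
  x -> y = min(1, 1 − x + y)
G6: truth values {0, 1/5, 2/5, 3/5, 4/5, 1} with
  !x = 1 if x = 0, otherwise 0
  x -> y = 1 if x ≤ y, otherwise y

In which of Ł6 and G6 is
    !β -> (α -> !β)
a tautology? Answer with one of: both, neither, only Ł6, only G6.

In Ł6: every assignment gives 1 — tautology.
In G6: every assignment gives 1 — tautology.

both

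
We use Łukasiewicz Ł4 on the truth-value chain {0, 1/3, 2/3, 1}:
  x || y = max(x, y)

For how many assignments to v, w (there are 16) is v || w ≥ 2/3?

12

v = 0, w = 0 ↦ 0  <
v = 0, w = 1/3 ↦ 1/3  <
v = 0, w = 2/3 ↦ 2/3  ≥
v = 0, w = 1 ↦ 1  ≥
v = 1/3, w = 0 ↦ 1/3  <
v = 1/3, w = 1/3 ↦ 1/3  <
v = 1/3, w = 2/3 ↦ 2/3  ≥
v = 1/3, w = 1 ↦ 1  ≥
v = 2/3, w = 0 ↦ 2/3  ≥
v = 2/3, w = 1/3 ↦ 2/3  ≥
v = 2/3, w = 2/3 ↦ 2/3  ≥
v = 2/3, w = 1 ↦ 1  ≥
v = 1, w = 0 ↦ 1  ≥
v = 1, w = 1/3 ↦ 1  ≥
v = 1, w = 2/3 ↦ 1  ≥
v = 1, w = 1 ↦ 1  ≥
So 12 of the 16 assignments meet the threshold.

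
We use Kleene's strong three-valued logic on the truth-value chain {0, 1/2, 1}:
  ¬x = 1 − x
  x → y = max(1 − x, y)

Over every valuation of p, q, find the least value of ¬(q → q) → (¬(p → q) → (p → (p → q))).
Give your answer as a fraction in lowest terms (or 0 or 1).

1/2

Take p = 1/2, q = 1/2:
q → q = 1/2 → 1/2 = 1/2
¬(q → q) = ¬1/2 = 1/2
p → q = 1/2 → 1/2 = 1/2
¬(p → q) = ¬1/2 = 1/2
p → q = 1/2 → 1/2 = 1/2
p → (p → q) = 1/2 → 1/2 = 1/2
¬(p → q) → (p → (p → q)) = 1/2 → 1/2 = 1/2
¬(q → q) → (¬(p → q) → (p → (p → q))) = 1/2 → 1/2 = 1/2
No assignment yields a value below 1/2, so this is the minimum.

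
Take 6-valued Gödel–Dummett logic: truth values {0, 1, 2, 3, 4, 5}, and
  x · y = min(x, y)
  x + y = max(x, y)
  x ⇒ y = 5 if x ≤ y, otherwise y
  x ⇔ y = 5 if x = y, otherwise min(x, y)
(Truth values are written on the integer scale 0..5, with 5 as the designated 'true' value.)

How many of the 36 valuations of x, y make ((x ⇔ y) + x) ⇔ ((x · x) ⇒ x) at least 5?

11

value 5: 11 assignments (counts)
value 4: 5 assignments
value 3: 5 assignments
value 2: 5 assignments
value 1: 5 assignments
value 0: 5 assignments
So 11 of the 36 assignments meet the threshold.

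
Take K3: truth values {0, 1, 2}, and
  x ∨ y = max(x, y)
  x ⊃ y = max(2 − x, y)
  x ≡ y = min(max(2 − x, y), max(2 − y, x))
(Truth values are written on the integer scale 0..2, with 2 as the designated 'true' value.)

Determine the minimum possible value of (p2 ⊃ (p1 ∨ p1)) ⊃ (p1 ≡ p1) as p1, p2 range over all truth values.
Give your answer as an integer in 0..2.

1

Take p1 = 1, p2 = 0:
p1 ∨ p1 = 1 ∨ 1 = 1
p2 ⊃ (p1 ∨ p1) = 0 ⊃ 1 = 2
p1 ≡ p1 = 1 ≡ 1 = 1
(p2 ⊃ (p1 ∨ p1)) ⊃ (p1 ≡ p1) = 2 ⊃ 1 = 1
No assignment yields a value below 1, so this is the minimum.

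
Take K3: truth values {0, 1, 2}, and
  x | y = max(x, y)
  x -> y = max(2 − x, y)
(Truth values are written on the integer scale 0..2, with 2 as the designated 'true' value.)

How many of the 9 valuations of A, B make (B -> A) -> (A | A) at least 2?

A = 0, B = 0 ↦ 0  <
A = 0, B = 1 ↦ 1  <
A = 0, B = 2 ↦ 2  ≥
A = 1, B = 0 ↦ 1  <
A = 1, B = 1 ↦ 1  <
A = 1, B = 2 ↦ 1  <
A = 2, B = 0 ↦ 2  ≥
A = 2, B = 1 ↦ 2  ≥
A = 2, B = 2 ↦ 2  ≥
So 4 of the 9 assignments meet the threshold.

4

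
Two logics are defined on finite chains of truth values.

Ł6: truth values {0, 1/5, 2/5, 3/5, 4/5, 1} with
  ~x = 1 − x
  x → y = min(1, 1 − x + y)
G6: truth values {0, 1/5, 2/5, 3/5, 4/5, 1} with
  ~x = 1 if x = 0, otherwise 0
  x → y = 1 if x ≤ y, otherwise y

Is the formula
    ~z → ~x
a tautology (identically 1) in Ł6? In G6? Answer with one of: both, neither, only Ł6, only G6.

neither

In Ł6: at x = 1/5, z = 0 the value is 4/5 — not a tautology.
In G6: at x = 1/5, z = 0 the value is 0 — not a tautology.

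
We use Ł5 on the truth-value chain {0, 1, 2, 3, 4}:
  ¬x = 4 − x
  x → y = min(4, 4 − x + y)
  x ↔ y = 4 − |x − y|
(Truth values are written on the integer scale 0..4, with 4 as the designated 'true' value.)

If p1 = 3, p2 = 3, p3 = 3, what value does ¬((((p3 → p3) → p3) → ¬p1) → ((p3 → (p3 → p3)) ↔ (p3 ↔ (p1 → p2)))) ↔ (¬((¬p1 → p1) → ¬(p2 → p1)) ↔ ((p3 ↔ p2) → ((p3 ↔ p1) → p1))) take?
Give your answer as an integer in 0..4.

1

p3 → p3 = 3 → 3 = 4
(p3 → p3) → p3 = 4 → 3 = 3
¬p1 = ¬3 = 1
((p3 → p3) → p3) → ¬p1 = 3 → 1 = 2
p3 → p3 = 3 → 3 = 4
p3 → (p3 → p3) = 3 → 4 = 4
p1 → p2 = 3 → 3 = 4
p3 ↔ (p1 → p2) = 3 ↔ 4 = 3
(p3 → (p3 → p3)) ↔ (p3 ↔ (p1 → p2)) = 4 ↔ 3 = 3
(((p3 → p3) → p3) → ¬p1) → ((p3 → (p3 → p3)) ↔ (p3 ↔ (p1 → p2))) = 2 → 3 = 4
¬((((p3 → p3) → p3) → ¬p1) → ((p3 → (p3 → p3)) ↔ (p3 ↔ (p1 → p2)))) = ¬4 = 0
¬p1 = ¬3 = 1
¬p1 → p1 = 1 → 3 = 4
p2 → p1 = 3 → 3 = 4
¬(p2 → p1) = ¬4 = 0
(¬p1 → p1) → ¬(p2 → p1) = 4 → 0 = 0
¬((¬p1 → p1) → ¬(p2 → p1)) = ¬0 = 4
p3 ↔ p2 = 3 ↔ 3 = 4
p3 ↔ p1 = 3 ↔ 3 = 4
(p3 ↔ p1) → p1 = 4 → 3 = 3
(p3 ↔ p2) → ((p3 ↔ p1) → p1) = 4 → 3 = 3
¬((¬p1 → p1) → ¬(p2 → p1)) ↔ ((p3 ↔ p2) → ((p3 ↔ p1) → p1)) = 4 ↔ 3 = 3
¬((((p3 → p3) → p3) → ¬p1) → ((p3 → (p3 → p3)) ↔ (p3 ↔ (p1 → p2)))) ↔ (¬((¬p1 → p1) → ¬(p2 → p1)) ↔ ((p3 ↔ p2) → ((p3 ↔ p1) → p1))) = 0 ↔ 3 = 1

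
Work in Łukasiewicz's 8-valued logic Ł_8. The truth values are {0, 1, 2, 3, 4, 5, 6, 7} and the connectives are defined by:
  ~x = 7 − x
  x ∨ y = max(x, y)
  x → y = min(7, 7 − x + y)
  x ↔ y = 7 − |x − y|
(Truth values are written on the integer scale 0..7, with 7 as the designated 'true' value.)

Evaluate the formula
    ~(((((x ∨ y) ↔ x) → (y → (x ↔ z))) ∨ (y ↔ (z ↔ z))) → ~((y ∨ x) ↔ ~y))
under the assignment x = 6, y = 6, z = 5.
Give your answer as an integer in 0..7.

2

x ∨ y = 6 ∨ 6 = 6
(x ∨ y) ↔ x = 6 ↔ 6 = 7
x ↔ z = 6 ↔ 5 = 6
y → (x ↔ z) = 6 → 6 = 7
((x ∨ y) ↔ x) → (y → (x ↔ z)) = 7 → 7 = 7
z ↔ z = 5 ↔ 5 = 7
y ↔ (z ↔ z) = 6 ↔ 7 = 6
(((x ∨ y) ↔ x) → (y → (x ↔ z))) ∨ (y ↔ (z ↔ z)) = 7 ∨ 6 = 7
y ∨ x = 6 ∨ 6 = 6
~y = ~6 = 1
(y ∨ x) ↔ ~y = 6 ↔ 1 = 2
~((y ∨ x) ↔ ~y) = ~2 = 5
((((x ∨ y) ↔ x) → (y → (x ↔ z))) ∨ (y ↔ (z ↔ z))) → ~((y ∨ x) ↔ ~y) = 7 → 5 = 5
~(((((x ∨ y) ↔ x) → (y → (x ↔ z))) ∨ (y ↔ (z ↔ z))) → ~((y ∨ x) ↔ ~y)) = ~5 = 2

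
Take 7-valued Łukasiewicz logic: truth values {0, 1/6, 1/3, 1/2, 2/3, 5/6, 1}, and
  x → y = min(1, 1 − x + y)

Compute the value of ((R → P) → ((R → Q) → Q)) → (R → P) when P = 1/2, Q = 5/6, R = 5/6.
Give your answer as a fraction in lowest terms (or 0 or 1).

R → P = 5/6 → 1/2 = 2/3
R → Q = 5/6 → 5/6 = 1
(R → Q) → Q = 1 → 5/6 = 5/6
(R → P) → ((R → Q) → Q) = 2/3 → 5/6 = 1
R → P = 5/6 → 1/2 = 2/3
((R → P) → ((R → Q) → Q)) → (R → P) = 1 → 2/3 = 2/3

2/3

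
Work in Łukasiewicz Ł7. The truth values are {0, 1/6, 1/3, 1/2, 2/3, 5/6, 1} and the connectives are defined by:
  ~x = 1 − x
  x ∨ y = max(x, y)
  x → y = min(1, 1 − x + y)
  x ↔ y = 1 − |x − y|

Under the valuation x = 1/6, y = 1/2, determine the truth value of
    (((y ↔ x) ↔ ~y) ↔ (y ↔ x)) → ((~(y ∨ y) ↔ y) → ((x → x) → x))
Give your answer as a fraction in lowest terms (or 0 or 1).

1/3

y ↔ x = 1/2 ↔ 1/6 = 2/3
~y = ~1/2 = 1/2
(y ↔ x) ↔ ~y = 2/3 ↔ 1/2 = 5/6
y ↔ x = 1/2 ↔ 1/6 = 2/3
((y ↔ x) ↔ ~y) ↔ (y ↔ x) = 5/6 ↔ 2/3 = 5/6
y ∨ y = 1/2 ∨ 1/2 = 1/2
~(y ∨ y) = ~1/2 = 1/2
~(y ∨ y) ↔ y = 1/2 ↔ 1/2 = 1
x → x = 1/6 → 1/6 = 1
(x → x) → x = 1 → 1/6 = 1/6
(~(y ∨ y) ↔ y) → ((x → x) → x) = 1 → 1/6 = 1/6
(((y ↔ x) ↔ ~y) ↔ (y ↔ x)) → ((~(y ∨ y) ↔ y) → ((x → x) → x)) = 5/6 → 1/6 = 1/3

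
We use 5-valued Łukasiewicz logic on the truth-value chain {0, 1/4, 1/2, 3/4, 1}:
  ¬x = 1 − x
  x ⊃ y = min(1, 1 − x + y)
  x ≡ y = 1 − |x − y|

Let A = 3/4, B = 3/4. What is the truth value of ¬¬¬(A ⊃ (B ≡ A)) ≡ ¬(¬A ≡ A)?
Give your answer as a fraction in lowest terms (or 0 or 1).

B ≡ A = 3/4 ≡ 3/4 = 1
A ⊃ (B ≡ A) = 3/4 ⊃ 1 = 1
¬(A ⊃ (B ≡ A)) = ¬1 = 0
¬¬(A ⊃ (B ≡ A)) = ¬0 = 1
¬¬¬(A ⊃ (B ≡ A)) = ¬1 = 0
¬A = ¬3/4 = 1/4
¬A ≡ A = 1/4 ≡ 3/4 = 1/2
¬(¬A ≡ A) = ¬1/2 = 1/2
¬¬¬(A ⊃ (B ≡ A)) ≡ ¬(¬A ≡ A) = 0 ≡ 1/2 = 1/2

1/2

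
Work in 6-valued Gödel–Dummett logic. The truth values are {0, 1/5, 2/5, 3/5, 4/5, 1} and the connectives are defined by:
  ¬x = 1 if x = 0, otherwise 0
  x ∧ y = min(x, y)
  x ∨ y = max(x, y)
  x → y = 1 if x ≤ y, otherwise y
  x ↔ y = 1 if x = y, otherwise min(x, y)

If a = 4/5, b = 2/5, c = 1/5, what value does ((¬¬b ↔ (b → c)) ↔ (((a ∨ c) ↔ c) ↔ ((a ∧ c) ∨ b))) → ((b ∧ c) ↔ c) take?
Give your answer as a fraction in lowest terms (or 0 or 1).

¬b = ¬2/5 = 0
¬¬b = ¬0 = 1
b → c = 2/5 → 1/5 = 1/5
¬¬b ↔ (b → c) = 1 ↔ 1/5 = 1/5
a ∨ c = 4/5 ∨ 1/5 = 4/5
(a ∨ c) ↔ c = 4/5 ↔ 1/5 = 1/5
a ∧ c = 4/5 ∧ 1/5 = 1/5
(a ∧ c) ∨ b = 1/5 ∨ 2/5 = 2/5
((a ∨ c) ↔ c) ↔ ((a ∧ c) ∨ b) = 1/5 ↔ 2/5 = 1/5
(¬¬b ↔ (b → c)) ↔ (((a ∨ c) ↔ c) ↔ ((a ∧ c) ∨ b)) = 1/5 ↔ 1/5 = 1
b ∧ c = 2/5 ∧ 1/5 = 1/5
(b ∧ c) ↔ c = 1/5 ↔ 1/5 = 1
((¬¬b ↔ (b → c)) ↔ (((a ∨ c) ↔ c) ↔ ((a ∧ c) ∨ b))) → ((b ∧ c) ↔ c) = 1 → 1 = 1

1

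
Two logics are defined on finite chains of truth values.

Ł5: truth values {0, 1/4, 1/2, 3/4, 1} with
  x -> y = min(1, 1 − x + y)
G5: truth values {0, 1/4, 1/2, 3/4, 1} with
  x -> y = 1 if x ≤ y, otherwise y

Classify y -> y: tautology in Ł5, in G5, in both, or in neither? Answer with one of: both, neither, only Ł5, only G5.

In Ł5: every assignment gives 1 — tautology.
In G5: every assignment gives 1 — tautology.

both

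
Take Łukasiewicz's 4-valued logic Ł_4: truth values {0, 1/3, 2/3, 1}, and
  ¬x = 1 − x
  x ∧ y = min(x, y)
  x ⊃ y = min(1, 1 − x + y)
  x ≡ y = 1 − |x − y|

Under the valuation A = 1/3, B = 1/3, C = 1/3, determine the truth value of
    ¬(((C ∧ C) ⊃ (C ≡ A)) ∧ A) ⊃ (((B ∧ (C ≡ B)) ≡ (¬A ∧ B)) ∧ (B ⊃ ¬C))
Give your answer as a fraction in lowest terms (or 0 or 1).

C ∧ C = 1/3 ∧ 1/3 = 1/3
C ≡ A = 1/3 ≡ 1/3 = 1
(C ∧ C) ⊃ (C ≡ A) = 1/3 ⊃ 1 = 1
((C ∧ C) ⊃ (C ≡ A)) ∧ A = 1 ∧ 1/3 = 1/3
¬(((C ∧ C) ⊃ (C ≡ A)) ∧ A) = ¬1/3 = 2/3
C ≡ B = 1/3 ≡ 1/3 = 1
B ∧ (C ≡ B) = 1/3 ∧ 1 = 1/3
¬A = ¬1/3 = 2/3
¬A ∧ B = 2/3 ∧ 1/3 = 1/3
(B ∧ (C ≡ B)) ≡ (¬A ∧ B) = 1/3 ≡ 1/3 = 1
¬C = ¬1/3 = 2/3
B ⊃ ¬C = 1/3 ⊃ 2/3 = 1
((B ∧ (C ≡ B)) ≡ (¬A ∧ B)) ∧ (B ⊃ ¬C) = 1 ∧ 1 = 1
¬(((C ∧ C) ⊃ (C ≡ A)) ∧ A) ⊃ (((B ∧ (C ≡ B)) ≡ (¬A ∧ B)) ∧ (B ⊃ ¬C)) = 2/3 ⊃ 1 = 1

1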